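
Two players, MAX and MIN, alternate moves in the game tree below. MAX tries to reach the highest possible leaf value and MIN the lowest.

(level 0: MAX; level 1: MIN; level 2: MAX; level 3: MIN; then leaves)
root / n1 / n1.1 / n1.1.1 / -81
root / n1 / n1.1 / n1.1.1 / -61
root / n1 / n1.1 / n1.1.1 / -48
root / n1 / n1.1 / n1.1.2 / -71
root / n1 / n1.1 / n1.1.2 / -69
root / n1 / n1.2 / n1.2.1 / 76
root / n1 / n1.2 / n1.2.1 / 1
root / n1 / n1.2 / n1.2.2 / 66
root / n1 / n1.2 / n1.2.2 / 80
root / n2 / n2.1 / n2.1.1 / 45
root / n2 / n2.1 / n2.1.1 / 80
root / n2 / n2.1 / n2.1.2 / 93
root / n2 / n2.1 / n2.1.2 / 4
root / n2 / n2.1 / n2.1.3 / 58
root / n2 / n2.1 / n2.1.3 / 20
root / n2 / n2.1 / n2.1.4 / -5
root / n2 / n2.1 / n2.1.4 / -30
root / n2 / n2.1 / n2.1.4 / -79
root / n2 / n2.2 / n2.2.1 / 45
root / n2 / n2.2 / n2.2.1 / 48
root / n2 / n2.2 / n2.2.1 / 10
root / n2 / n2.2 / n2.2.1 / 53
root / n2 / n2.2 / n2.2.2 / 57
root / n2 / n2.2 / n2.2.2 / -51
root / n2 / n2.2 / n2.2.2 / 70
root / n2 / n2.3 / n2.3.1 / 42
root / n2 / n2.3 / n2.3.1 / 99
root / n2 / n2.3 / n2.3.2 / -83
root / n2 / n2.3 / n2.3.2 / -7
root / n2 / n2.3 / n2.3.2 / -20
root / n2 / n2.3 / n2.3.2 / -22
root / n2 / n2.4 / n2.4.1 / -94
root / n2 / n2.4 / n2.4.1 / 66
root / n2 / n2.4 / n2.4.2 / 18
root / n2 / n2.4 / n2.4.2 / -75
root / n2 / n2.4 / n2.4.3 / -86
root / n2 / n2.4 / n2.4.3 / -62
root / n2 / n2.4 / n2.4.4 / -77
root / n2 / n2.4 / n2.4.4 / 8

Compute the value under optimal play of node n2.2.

n2.2.1 (MIN): min(45, 48, 10, 53) = 10
n2.2.2 (MIN): min(57, -51, 70) = -51
n2.2 (MAX): max(10, -51) = 10

10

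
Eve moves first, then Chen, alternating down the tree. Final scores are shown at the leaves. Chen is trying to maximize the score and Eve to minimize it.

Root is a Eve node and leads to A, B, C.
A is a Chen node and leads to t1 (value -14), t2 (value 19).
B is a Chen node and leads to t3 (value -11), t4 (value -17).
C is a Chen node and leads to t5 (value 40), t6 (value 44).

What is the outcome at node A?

19

A (Chen): max(-14, 19) = 19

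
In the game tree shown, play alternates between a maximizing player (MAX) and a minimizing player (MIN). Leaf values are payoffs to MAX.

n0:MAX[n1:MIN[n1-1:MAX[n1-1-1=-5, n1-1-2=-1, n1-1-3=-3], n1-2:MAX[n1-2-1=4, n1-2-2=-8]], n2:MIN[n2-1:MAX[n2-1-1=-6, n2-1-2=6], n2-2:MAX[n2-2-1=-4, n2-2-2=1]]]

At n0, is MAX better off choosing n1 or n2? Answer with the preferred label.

n2

n1-1 (MAX): max(-5, -1, -3) = -1
n1-2 (MAX): max(4, -8) = 4
n1 (MIN): min(-1, 4) = -1
n2-1 (MAX): max(-6, 6) = 6
n2-2 (MAX): max(-4, 1) = 1
n2 (MIN): min(6, 1) = 1
MAX prefers the higher value; n1=-1, n2=1. n2 is better since 1 > -1.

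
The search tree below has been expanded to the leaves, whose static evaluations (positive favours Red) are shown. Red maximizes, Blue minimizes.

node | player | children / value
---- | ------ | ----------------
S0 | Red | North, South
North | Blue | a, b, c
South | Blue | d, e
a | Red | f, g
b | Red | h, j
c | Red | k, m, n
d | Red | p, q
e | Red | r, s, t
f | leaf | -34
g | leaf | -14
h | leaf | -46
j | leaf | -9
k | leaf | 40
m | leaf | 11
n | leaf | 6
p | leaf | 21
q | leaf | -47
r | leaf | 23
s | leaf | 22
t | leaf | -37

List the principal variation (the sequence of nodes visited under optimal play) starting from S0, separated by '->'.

S0 -> South -> d -> p

a (Red): max(-34, -14) = -14
b (Red): max(-46, -9) = -9
c (Red): max(40, 11, 6) = 40
North (Blue): min(-14, -9, 40) = -14
d (Red): max(21, -47) = 21
e (Red): max(23, 22, -37) = 23
South (Blue): min(21, 23) = 21
S0 (Red): max(-14, 21) = 21
At S0, Red picks South (highest: 21).
At South, Blue picks d (lowest: 21).
At d, Red picks p (highest: 21).
Terminal value 21.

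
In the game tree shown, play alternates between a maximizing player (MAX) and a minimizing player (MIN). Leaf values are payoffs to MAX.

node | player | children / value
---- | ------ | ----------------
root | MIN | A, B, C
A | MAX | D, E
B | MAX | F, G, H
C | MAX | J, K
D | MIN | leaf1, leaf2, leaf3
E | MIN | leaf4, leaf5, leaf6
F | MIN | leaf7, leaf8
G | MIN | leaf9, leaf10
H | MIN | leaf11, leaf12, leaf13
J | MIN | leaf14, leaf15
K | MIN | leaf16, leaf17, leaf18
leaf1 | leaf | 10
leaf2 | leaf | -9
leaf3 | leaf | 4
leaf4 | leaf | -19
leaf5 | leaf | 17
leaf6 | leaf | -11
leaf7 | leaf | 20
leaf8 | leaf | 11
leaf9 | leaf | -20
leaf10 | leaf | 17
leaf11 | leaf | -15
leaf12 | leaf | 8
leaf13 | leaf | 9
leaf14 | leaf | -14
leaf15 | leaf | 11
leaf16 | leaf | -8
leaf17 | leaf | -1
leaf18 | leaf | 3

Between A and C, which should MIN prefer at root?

A

D (MIN): min(10, -9, 4) = -9
E (MIN): min(-19, 17, -11) = -19
A (MAX): max(-9, -19) = -9
J (MIN): min(-14, 11) = -14
K (MIN): min(-8, -1, 3) = -8
C (MAX): max(-14, -8) = -8
MIN prefers the lower value; A=-9, C=-8. A is better since -9 < -8.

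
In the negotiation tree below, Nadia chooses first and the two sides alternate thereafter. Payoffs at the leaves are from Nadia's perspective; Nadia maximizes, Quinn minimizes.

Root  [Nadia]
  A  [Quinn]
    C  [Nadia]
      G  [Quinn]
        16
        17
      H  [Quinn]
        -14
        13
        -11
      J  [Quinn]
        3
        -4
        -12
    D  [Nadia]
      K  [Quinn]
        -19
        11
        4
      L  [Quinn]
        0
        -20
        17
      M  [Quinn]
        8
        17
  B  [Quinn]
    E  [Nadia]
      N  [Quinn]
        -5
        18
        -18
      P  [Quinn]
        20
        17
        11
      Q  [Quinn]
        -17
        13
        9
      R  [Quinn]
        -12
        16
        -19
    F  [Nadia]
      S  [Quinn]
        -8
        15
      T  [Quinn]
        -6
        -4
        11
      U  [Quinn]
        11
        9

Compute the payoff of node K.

K (Quinn): min(-19, 11, 4) = -19

-19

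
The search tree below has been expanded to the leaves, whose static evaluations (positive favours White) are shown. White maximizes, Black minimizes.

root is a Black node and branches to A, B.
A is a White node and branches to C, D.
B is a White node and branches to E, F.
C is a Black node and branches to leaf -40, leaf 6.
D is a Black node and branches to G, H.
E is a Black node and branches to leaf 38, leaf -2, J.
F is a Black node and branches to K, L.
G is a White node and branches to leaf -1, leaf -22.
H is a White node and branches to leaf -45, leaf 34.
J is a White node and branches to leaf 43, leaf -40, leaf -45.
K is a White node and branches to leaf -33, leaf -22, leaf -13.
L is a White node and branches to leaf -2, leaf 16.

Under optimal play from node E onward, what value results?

J (White): max(43, -40, -45) = 43
E (Black): min(38, -2, 43) = -2

-2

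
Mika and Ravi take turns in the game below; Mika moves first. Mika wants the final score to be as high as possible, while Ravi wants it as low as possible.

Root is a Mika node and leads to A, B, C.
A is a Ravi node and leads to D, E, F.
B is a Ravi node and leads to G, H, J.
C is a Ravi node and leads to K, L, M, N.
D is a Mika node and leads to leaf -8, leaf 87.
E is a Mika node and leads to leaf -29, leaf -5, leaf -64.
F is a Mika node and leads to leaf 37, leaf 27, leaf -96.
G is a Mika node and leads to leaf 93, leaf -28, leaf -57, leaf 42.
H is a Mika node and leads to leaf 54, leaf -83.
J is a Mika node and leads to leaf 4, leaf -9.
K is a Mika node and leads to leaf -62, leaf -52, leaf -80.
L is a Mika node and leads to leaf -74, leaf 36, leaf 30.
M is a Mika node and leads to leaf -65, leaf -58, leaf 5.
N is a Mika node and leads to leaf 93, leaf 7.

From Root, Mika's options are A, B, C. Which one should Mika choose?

B

D (Mika): max(-8, 87) = 87
E (Mika): max(-29, -5, -64) = -5
F (Mika): max(37, 27, -96) = 37
A (Ravi): min(87, -5, 37) = -5
G (Mika): max(93, -28, -57, 42) = 93
H (Mika): max(54, -83) = 54
J (Mika): max(4, -9) = 4
B (Ravi): min(93, 54, 4) = 4
K (Mika): max(-62, -52, -80) = -52
L (Mika): max(-74, 36, 30) = 36
M (Mika): max(-65, -58, 5) = 5
N (Mika): max(93, 7) = 93
C (Ravi): min(-52, 36, 5, 93) = -52
Root (Mika): max(-5, 4, -52) = 4
Mika at Root wants the highest of {A=-5, B=4, C=-52}, so chooses B.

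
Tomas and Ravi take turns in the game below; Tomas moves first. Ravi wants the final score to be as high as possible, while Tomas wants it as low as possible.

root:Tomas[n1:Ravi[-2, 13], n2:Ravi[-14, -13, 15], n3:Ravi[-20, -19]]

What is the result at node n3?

-19

n3 (Ravi): max(-20, -19) = -19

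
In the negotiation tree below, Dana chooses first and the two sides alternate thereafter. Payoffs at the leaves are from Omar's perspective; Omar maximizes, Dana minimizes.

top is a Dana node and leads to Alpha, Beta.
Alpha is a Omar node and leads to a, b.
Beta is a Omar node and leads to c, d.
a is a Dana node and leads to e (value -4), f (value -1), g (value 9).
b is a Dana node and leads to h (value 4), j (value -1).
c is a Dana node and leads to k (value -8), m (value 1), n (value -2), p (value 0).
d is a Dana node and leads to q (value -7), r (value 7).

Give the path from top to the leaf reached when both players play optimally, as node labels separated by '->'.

top -> Beta -> d -> q

a (Dana): min(-4, -1, 9) = -4
b (Dana): min(4, -1) = -1
Alpha (Omar): max(-4, -1) = -1
c (Dana): min(-8, 1, -2, 0) = -8
d (Dana): min(-7, 7) = -7
Beta (Omar): max(-8, -7) = -7
top (Dana): min(-1, -7) = -7
At top, Dana picks Beta (lowest: -7).
At Beta, Omar picks d (highest: -7).
At d, Dana picks q (lowest: -7).
Terminal value -7.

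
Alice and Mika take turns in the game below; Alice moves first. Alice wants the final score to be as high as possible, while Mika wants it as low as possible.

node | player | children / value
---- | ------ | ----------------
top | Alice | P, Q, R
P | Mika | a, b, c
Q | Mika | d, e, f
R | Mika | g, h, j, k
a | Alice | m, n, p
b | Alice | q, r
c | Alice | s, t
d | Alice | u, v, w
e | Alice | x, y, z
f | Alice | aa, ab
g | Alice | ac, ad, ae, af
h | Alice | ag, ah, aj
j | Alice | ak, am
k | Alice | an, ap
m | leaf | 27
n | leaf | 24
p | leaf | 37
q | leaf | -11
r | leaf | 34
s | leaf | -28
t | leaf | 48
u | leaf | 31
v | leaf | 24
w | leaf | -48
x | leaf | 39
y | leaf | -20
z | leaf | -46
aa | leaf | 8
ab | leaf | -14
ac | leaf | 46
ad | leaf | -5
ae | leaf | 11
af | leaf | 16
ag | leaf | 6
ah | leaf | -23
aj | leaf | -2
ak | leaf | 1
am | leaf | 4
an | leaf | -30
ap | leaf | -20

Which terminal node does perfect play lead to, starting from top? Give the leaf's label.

a (Alice): max(27, 24, 37) = 37
b (Alice): max(-11, 34) = 34
c (Alice): max(-28, 48) = 48
P (Mika): min(37, 34, 48) = 34
d (Alice): max(31, 24, -48) = 31
e (Alice): max(39, -20, -46) = 39
f (Alice): max(8, -14) = 8
Q (Mika): min(31, 39, 8) = 8
g (Alice): max(46, -5, 11, 16) = 46
h (Alice): max(6, -23, -2) = 6
j (Alice): max(1, 4) = 4
k (Alice): max(-30, -20) = -20
R (Mika): min(46, 6, 4, -20) = -20
top (Alice): max(34, 8, -20) = 34
At top, Alice picks P (highest: 34).
At P, Mika picks b (lowest: 34).
At b, Alice picks r (highest: 34).
Terminal value 34.

r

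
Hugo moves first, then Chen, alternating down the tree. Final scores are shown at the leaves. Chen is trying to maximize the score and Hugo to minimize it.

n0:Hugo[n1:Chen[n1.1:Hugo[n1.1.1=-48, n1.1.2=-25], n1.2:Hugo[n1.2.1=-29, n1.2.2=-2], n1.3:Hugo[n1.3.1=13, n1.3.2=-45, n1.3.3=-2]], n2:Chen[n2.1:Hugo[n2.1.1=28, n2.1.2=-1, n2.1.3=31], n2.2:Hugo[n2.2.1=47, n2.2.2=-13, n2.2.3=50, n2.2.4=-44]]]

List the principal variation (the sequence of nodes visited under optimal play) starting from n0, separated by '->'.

n1.1 (Hugo): min(-48, -25) = -48
n1.2 (Hugo): min(-29, -2) = -29
n1.3 (Hugo): min(13, -45, -2) = -45
n1 (Chen): max(-48, -29, -45) = -29
n2.1 (Hugo): min(28, -1, 31) = -1
n2.2 (Hugo): min(47, -13, 50, -44) = -44
n2 (Chen): max(-1, -44) = -1
n0 (Hugo): min(-29, -1) = -29
At n0, Hugo picks n1 (lowest: -29).
At n1, Chen picks n1.2 (highest: -29).
At n1.2, Hugo picks n1.2.1 (lowest: -29).
Terminal value -29.

n0 -> n1 -> n1.2 -> n1.2.1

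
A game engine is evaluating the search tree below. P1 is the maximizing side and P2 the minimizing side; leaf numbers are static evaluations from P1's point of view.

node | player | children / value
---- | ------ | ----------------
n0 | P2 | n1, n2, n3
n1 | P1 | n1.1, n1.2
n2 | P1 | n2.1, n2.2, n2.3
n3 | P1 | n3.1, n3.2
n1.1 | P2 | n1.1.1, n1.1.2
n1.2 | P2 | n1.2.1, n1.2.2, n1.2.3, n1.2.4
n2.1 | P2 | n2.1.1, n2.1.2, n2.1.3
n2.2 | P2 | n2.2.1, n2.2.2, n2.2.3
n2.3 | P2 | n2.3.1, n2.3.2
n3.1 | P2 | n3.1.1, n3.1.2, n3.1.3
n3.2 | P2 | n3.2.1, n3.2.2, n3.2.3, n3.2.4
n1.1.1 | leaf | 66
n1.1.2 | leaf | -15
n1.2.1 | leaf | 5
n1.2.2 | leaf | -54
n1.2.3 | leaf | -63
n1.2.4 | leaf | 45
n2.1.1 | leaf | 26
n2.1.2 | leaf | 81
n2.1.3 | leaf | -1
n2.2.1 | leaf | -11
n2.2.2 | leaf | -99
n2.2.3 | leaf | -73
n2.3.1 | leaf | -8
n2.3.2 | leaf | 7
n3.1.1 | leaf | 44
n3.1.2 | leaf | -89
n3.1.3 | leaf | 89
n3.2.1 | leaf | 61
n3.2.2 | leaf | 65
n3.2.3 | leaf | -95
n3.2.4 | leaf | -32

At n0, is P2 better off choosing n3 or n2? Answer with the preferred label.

n3

n3.1 (P2): min(44, -89, 89) = -89
n3.2 (P2): min(61, 65, -95, -32) = -95
n3 (P1): max(-89, -95) = -89
n2.1 (P2): min(26, 81, -1) = -1
n2.2 (P2): min(-11, -99, -73) = -99
n2.3 (P2): min(-8, 7) = -8
n2 (P1): max(-1, -99, -8) = -1
P2 prefers the lower value; n3=-89, n2=-1. n3 is better since -89 < -1.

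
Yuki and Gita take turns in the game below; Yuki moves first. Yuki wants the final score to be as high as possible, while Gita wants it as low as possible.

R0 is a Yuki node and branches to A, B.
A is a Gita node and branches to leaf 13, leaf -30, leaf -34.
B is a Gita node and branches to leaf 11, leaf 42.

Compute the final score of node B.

B (Gita): min(11, 42) = 11

11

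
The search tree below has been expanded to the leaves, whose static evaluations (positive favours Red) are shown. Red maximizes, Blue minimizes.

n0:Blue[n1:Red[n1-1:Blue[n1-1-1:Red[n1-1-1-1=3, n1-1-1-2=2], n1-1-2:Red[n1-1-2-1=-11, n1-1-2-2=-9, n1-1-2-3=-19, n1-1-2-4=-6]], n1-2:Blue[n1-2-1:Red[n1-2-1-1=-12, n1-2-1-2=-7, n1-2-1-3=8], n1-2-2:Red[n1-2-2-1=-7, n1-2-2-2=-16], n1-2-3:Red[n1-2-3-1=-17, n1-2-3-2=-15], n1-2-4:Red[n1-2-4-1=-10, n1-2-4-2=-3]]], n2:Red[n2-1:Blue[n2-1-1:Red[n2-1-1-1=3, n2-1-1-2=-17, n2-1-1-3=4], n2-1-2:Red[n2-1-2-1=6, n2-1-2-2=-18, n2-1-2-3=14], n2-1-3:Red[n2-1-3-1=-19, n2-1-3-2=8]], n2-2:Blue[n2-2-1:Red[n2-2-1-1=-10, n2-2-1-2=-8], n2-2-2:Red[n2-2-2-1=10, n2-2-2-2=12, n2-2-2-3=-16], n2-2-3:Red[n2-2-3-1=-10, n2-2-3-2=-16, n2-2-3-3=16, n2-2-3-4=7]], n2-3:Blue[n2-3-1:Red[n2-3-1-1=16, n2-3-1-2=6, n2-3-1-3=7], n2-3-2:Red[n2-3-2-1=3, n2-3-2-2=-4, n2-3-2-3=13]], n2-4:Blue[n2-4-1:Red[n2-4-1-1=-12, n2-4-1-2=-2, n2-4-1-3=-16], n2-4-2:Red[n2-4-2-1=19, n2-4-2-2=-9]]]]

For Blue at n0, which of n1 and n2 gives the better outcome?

n1-1-1 (Red): max(3, 2) = 3
n1-1-2 (Red): max(-11, -9, -19, -6) = -6
n1-1 (Blue): min(3, -6) = -6
n1-2-1 (Red): max(-12, -7, 8) = 8
n1-2-2 (Red): max(-7, -16) = -7
n1-2-3 (Red): max(-17, -15) = -15
n1-2-4 (Red): max(-10, -3) = -3
n1-2 (Blue): min(8, -7, -15, -3) = -15
n1 (Red): max(-6, -15) = -6
n2-1-1 (Red): max(3, -17, 4) = 4
n2-1-2 (Red): max(6, -18, 14) = 14
n2-1-3 (Red): max(-19, 8) = 8
n2-1 (Blue): min(4, 14, 8) = 4
n2-2-1 (Red): max(-10, -8) = -8
n2-2-2 (Red): max(10, 12, -16) = 12
n2-2-3 (Red): max(-10, -16, 16, 7) = 16
n2-2 (Blue): min(-8, 12, 16) = -8
n2-3-1 (Red): max(16, 6, 7) = 16
n2-3-2 (Red): max(3, -4, 13) = 13
n2-3 (Blue): min(16, 13) = 13
n2-4-1 (Red): max(-12, -2, -16) = -2
n2-4-2 (Red): max(19, -9) = 19
n2-4 (Blue): min(-2, 19) = -2
n2 (Red): max(4, -8, 13, -2) = 13
Blue prefers the lower value; n1=-6, n2=13. n1 is better since -6 < 13.

n1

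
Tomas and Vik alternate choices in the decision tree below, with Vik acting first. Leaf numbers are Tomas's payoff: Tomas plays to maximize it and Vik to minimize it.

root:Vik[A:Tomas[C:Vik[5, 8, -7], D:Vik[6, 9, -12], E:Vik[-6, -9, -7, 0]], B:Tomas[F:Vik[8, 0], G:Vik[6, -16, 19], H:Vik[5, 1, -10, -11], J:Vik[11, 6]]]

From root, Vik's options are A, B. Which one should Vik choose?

A

C (Vik): min(5, 8, -7) = -7
D (Vik): min(6, 9, -12) = -12
E (Vik): min(-6, -9, -7, 0) = -9
A (Tomas): max(-7, -12, -9) = -7
F (Vik): min(8, 0) = 0
G (Vik): min(6, -16, 19) = -16
H (Vik): min(5, 1, -10, -11) = -11
J (Vik): min(11, 6) = 6
B (Tomas): max(0, -16, -11, 6) = 6
root (Vik): min(-7, 6) = -7
Vik at root wants the lowest of {A=-7, B=6}, so chooses A.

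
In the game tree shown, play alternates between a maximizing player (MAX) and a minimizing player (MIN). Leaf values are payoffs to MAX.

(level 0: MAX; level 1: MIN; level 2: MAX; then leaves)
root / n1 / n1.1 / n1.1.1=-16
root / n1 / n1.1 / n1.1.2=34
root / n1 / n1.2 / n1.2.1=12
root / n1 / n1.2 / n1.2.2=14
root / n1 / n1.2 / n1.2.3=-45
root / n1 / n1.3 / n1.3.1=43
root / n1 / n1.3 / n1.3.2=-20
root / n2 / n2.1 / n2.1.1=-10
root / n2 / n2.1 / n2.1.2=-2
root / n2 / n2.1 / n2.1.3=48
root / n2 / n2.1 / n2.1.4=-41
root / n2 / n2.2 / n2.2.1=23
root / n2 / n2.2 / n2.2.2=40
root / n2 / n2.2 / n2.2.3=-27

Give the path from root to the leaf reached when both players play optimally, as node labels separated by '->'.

root -> n2 -> n2.2 -> n2.2.2

n1.1 (MAX): max(-16, 34) = 34
n1.2 (MAX): max(12, 14, -45) = 14
n1.3 (MAX): max(43, -20) = 43
n1 (MIN): min(34, 14, 43) = 14
n2.1 (MAX): max(-10, -2, 48, -41) = 48
n2.2 (MAX): max(23, 40, -27) = 40
n2 (MIN): min(48, 40) = 40
root (MAX): max(14, 40) = 40
At root, MAX picks n2 (highest: 40).
At n2, MIN picks n2.2 (lowest: 40).
At n2.2, MAX picks n2.2.2 (highest: 40).
Terminal value 40.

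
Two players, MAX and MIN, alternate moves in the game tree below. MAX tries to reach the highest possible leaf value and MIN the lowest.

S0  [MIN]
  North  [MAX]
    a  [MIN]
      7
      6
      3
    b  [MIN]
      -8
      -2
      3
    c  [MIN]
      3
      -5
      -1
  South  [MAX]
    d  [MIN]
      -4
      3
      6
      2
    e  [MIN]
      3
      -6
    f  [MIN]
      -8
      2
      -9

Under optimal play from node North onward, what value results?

3

a (MIN): min(7, 6, 3) = 3
b (MIN): min(-8, -2, 3) = -8
c (MIN): min(3, -5, -1) = -5
North (MAX): max(3, -8, -5) = 3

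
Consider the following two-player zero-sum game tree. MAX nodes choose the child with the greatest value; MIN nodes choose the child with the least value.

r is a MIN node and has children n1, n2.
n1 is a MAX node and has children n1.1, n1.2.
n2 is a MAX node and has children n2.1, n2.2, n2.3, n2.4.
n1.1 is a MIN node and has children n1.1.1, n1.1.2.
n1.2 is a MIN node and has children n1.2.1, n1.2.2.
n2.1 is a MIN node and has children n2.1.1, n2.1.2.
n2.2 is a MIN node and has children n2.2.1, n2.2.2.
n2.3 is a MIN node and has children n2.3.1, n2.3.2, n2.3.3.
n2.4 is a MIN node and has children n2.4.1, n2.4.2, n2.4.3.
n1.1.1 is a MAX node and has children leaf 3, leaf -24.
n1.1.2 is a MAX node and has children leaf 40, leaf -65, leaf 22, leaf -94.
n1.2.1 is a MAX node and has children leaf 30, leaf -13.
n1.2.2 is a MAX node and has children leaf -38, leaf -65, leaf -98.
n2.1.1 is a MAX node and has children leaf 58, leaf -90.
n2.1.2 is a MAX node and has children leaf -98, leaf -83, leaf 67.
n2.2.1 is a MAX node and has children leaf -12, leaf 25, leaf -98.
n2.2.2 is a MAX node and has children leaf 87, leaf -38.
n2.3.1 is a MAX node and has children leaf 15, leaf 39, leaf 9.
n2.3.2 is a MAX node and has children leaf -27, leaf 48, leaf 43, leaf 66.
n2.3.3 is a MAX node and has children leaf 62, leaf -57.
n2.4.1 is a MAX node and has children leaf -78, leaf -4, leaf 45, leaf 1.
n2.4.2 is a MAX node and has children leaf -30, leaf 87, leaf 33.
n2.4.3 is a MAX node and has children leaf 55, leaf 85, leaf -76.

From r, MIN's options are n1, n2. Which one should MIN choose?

n1

n1.1.1 (MAX): max(3, -24) = 3
n1.1.2 (MAX): max(40, -65, 22, -94) = 40
n1.1 (MIN): min(3, 40) = 3
n1.2.1 (MAX): max(30, -13) = 30
n1.2.2 (MAX): max(-38, -65, -98) = -38
n1.2 (MIN): min(30, -38) = -38
n1 (MAX): max(3, -38) = 3
n2.1.1 (MAX): max(58, -90) = 58
n2.1.2 (MAX): max(-98, -83, 67) = 67
n2.1 (MIN): min(58, 67) = 58
n2.2.1 (MAX): max(-12, 25, -98) = 25
n2.2.2 (MAX): max(87, -38) = 87
n2.2 (MIN): min(25, 87) = 25
n2.3.1 (MAX): max(15, 39, 9) = 39
n2.3.2 (MAX): max(-27, 48, 43, 66) = 66
n2.3.3 (MAX): max(62, -57) = 62
n2.3 (MIN): min(39, 66, 62) = 39
n2.4.1 (MAX): max(-78, -4, 45, 1) = 45
n2.4.2 (MAX): max(-30, 87, 33) = 87
n2.4.3 (MAX): max(55, 85, -76) = 85
n2.4 (MIN): min(45, 87, 85) = 45
n2 (MAX): max(58, 25, 39, 45) = 58
r (MIN): min(3, 58) = 3
MIN at r wants the lowest of {n1=3, n2=58}, so chooses n1.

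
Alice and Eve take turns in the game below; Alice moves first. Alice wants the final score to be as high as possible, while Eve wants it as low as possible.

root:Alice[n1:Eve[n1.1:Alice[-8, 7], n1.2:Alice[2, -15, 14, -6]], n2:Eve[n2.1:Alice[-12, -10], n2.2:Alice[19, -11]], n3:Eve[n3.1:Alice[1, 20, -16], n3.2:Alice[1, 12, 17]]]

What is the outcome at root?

17

n1.1 (Alice): max(-8, 7) = 7
n1.2 (Alice): max(2, -15, 14, -6) = 14
n1 (Eve): min(7, 14) = 7
n2.1 (Alice): max(-12, -10) = -10
n2.2 (Alice): max(19, -11) = 19
n2 (Eve): min(-10, 19) = -10
n3.1 (Alice): max(1, 20, -16) = 20
n3.2 (Alice): max(1, 12, 17) = 17
n3 (Eve): min(20, 17) = 17
root (Alice): max(7, -10, 17) = 17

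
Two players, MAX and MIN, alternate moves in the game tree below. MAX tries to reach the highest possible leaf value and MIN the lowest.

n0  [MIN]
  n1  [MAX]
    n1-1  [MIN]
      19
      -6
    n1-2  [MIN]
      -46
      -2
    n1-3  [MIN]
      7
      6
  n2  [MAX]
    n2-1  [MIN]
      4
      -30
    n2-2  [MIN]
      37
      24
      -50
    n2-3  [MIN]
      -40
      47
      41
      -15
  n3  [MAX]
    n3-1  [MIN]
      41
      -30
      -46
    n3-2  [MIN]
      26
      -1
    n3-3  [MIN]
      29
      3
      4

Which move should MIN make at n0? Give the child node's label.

n2

n1-1 (MIN): min(19, -6) = -6
n1-2 (MIN): min(-46, -2) = -46
n1-3 (MIN): min(7, 6) = 6
n1 (MAX): max(-6, -46, 6) = 6
n2-1 (MIN): min(4, -30) = -30
n2-2 (MIN): min(37, 24, -50) = -50
n2-3 (MIN): min(-40, 47, 41, -15) = -40
n2 (MAX): max(-30, -50, -40) = -30
n3-1 (MIN): min(41, -30, -46) = -46
n3-2 (MIN): min(26, -1) = -1
n3-3 (MIN): min(29, 3, 4) = 3
n3 (MAX): max(-46, -1, 3) = 3
n0 (MIN): min(6, -30, 3) = -30
MIN at n0 wants the lowest of {n1=6, n2=-30, n3=3}, so chooses n2.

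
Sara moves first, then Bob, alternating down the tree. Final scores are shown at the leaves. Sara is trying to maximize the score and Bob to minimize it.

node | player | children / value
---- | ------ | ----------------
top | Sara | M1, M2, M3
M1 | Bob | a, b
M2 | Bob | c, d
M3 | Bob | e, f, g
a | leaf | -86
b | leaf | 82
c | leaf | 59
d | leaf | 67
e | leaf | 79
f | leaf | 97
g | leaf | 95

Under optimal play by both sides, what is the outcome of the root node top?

79

M1 (Bob): min(-86, 82) = -86
M2 (Bob): min(59, 67) = 59
M3 (Bob): min(79, 97, 95) = 79
top (Sara): max(-86, 59, 79) = 79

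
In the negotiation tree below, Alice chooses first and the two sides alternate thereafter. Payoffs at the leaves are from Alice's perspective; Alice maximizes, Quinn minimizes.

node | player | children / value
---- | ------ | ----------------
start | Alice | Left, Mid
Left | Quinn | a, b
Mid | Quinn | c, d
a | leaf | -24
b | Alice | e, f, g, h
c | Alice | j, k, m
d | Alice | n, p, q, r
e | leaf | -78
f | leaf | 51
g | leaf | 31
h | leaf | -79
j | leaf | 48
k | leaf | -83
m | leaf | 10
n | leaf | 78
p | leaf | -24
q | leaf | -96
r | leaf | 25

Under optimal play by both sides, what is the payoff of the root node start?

b (Alice): max(-78, 51, 31, -79) = 51
Left (Quinn): min(-24, 51) = -24
c (Alice): max(48, -83, 10) = 48
d (Alice): max(78, -24, -96, 25) = 78
Mid (Quinn): min(48, 78) = 48
start (Alice): max(-24, 48) = 48

48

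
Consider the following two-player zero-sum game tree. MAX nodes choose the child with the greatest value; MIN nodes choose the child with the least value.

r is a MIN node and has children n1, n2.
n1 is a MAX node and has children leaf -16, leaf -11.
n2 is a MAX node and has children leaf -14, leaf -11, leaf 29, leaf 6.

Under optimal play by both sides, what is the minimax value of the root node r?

n1 (MAX): max(-16, -11) = -11
n2 (MAX): max(-14, -11, 29, 6) = 29
r (MIN): min(-11, 29) = -11

-11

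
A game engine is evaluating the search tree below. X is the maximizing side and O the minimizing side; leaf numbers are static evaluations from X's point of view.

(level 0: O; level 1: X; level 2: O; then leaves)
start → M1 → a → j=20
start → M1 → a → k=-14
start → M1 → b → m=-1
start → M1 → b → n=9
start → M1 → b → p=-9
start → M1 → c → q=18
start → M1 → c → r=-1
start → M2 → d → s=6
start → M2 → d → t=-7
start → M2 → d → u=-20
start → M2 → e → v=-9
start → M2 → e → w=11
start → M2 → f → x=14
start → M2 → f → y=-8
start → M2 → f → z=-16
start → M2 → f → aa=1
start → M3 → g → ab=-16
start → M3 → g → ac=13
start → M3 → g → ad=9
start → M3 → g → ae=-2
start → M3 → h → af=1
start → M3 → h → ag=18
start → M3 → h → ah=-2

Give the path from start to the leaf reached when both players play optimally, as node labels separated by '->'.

start -> M2 -> e -> v

a (O): min(20, -14) = -14
b (O): min(-1, 9, -9) = -9
c (O): min(18, -1) = -1
M1 (X): max(-14, -9, -1) = -1
d (O): min(6, -7, -20) = -20
e (O): min(-9, 11) = -9
f (O): min(14, -8, -16, 1) = -16
M2 (X): max(-20, -9, -16) = -9
g (O): min(-16, 13, 9, -2) = -16
h (O): min(1, 18, -2) = -2
M3 (X): max(-16, -2) = -2
start (O): min(-1, -9, -2) = -9
At start, O picks M2 (lowest: -9).
At M2, X picks e (highest: -9).
At e, O picks v (lowest: -9).
Terminal value -9.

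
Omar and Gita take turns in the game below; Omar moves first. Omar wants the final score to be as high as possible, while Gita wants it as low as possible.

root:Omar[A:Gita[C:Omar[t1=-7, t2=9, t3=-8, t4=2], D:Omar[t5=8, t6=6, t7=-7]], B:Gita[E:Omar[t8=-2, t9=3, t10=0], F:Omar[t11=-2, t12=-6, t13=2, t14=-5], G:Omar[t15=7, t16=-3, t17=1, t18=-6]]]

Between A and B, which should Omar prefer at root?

A

C (Omar): max(-7, 9, -8, 2) = 9
D (Omar): max(8, 6, -7) = 8
A (Gita): min(9, 8) = 8
E (Omar): max(-2, 3, 0) = 3
F (Omar): max(-2, -6, 2, -5) = 2
G (Omar): max(7, -3, 1, -6) = 7
B (Gita): min(3, 2, 7) = 2
Omar prefers the higher value; A=8, B=2. A is better since 8 > 2.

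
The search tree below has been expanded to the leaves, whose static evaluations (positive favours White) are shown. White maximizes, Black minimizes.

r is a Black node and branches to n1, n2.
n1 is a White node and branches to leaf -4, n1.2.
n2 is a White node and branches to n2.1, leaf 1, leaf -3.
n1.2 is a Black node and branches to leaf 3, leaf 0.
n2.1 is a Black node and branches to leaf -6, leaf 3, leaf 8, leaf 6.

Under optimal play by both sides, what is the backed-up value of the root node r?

0

n1.2 (Black): min(3, 0) = 0
n1 (White): max(-4, 0) = 0
n2.1 (Black): min(-6, 3, 8, 6) = -6
n2 (White): max(-6, 1, -3) = 1
r (Black): min(0, 1) = 0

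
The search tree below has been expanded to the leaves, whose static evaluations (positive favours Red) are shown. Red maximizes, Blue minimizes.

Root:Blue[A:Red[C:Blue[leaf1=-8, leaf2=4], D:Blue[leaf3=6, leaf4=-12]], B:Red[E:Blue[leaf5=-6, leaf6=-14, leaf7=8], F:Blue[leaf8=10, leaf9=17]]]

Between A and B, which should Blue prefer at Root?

A

C (Blue): min(-8, 4) = -8
D (Blue): min(6, -12) = -12
A (Red): max(-8, -12) = -8
E (Blue): min(-6, -14, 8) = -14
F (Blue): min(10, 17) = 10
B (Red): max(-14, 10) = 10
Blue prefers the lower value; A=-8, B=10. A is better since -8 < 10.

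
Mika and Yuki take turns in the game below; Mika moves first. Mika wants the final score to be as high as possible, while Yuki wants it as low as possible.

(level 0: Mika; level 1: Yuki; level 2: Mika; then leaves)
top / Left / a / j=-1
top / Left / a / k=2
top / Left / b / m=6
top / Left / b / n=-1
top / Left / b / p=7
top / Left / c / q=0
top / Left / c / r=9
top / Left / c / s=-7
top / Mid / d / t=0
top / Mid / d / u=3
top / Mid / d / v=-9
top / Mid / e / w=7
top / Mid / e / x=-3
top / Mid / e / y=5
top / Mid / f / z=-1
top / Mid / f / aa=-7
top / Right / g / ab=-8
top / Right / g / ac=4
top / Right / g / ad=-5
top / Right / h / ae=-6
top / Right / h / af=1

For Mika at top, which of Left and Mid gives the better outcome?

a (Mika): max(-1, 2) = 2
b (Mika): max(6, -1, 7) = 7
c (Mika): max(0, 9, -7) = 9
Left (Yuki): min(2, 7, 9) = 2
d (Mika): max(0, 3, -9) = 3
e (Mika): max(7, -3, 5) = 7
f (Mika): max(-1, -7) = -1
Mid (Yuki): min(3, 7, -1) = -1
Mika prefers the higher value; Left=2, Mid=-1. Left is better since 2 > -1.

Left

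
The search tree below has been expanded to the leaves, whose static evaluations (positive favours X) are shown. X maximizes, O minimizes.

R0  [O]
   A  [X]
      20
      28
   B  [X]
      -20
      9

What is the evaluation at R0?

9

A (X): max(20, 28) = 28
B (X): max(-20, 9) = 9
R0 (O): min(28, 9) = 9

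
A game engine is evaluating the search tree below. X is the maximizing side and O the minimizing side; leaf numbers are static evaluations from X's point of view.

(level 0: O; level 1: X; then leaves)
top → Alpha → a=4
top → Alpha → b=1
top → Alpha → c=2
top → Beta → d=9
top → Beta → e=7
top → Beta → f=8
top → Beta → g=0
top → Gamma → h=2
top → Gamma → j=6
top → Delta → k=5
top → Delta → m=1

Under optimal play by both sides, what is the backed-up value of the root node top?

Alpha (X): max(4, 1, 2) = 4
Beta (X): max(9, 7, 8, 0) = 9
Gamma (X): max(2, 6) = 6
Delta (X): max(5, 1) = 5
top (O): min(4, 9, 6, 5) = 4

4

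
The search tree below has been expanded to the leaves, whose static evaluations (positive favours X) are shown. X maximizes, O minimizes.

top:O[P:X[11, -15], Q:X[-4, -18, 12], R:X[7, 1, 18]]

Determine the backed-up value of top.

P (X): max(11, -15) = 11
Q (X): max(-4, -18, 12) = 12
R (X): max(7, 1, 18) = 18
top (O): min(11, 12, 18) = 11

11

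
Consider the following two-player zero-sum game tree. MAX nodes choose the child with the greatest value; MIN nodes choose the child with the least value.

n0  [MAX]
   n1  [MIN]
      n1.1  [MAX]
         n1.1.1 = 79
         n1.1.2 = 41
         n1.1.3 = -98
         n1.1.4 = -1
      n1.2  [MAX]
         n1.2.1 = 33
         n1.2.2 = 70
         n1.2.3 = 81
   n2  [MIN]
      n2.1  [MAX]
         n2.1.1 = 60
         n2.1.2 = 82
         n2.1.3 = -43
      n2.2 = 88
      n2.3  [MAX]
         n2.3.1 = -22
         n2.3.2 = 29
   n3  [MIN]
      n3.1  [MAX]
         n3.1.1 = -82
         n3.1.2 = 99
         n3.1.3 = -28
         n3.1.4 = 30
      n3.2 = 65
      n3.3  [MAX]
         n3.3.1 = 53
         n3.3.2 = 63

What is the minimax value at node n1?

n1.1 (MAX): max(79, 41, -98, -1) = 79
n1.2 (MAX): max(33, 70, 81) = 81
n1 (MIN): min(79, 81) = 79

79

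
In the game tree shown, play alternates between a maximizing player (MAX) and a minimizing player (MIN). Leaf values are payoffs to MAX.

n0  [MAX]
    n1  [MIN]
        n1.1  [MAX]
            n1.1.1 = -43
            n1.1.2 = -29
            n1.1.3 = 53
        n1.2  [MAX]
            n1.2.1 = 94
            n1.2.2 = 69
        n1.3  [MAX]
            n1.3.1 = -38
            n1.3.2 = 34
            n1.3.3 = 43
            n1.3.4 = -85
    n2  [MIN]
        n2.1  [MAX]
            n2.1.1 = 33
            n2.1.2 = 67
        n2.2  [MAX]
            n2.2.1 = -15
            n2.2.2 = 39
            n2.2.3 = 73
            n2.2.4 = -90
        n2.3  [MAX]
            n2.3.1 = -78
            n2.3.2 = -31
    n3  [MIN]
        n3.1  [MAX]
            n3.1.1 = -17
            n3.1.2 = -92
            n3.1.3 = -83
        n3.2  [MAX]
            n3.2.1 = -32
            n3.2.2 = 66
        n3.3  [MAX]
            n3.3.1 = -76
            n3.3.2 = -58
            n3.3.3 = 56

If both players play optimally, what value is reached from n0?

43

n1.1 (MAX): max(-43, -29, 53) = 53
n1.2 (MAX): max(94, 69) = 94
n1.3 (MAX): max(-38, 34, 43, -85) = 43
n1 (MIN): min(53, 94, 43) = 43
n2.1 (MAX): max(33, 67) = 67
n2.2 (MAX): max(-15, 39, 73, -90) = 73
n2.3 (MAX): max(-78, -31) = -31
n2 (MIN): min(67, 73, -31) = -31
n3.1 (MAX): max(-17, -92, -83) = -17
n3.2 (MAX): max(-32, 66) = 66
n3.3 (MAX): max(-76, -58, 56) = 56
n3 (MIN): min(-17, 66, 56) = -17
n0 (MAX): max(43, -31, -17) = 43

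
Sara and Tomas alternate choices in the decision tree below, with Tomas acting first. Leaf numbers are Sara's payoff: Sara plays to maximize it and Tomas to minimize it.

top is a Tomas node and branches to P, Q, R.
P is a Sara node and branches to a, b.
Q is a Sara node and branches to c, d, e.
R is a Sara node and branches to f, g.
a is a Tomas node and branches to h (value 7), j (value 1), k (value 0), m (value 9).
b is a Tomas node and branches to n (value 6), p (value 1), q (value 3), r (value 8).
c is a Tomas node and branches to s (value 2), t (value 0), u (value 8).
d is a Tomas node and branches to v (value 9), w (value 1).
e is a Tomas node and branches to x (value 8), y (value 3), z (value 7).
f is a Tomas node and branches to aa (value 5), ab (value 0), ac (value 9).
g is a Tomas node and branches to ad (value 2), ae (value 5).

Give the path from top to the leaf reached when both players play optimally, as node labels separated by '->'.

a (Tomas): min(7, 1, 0, 9) = 0
b (Tomas): min(6, 1, 3, 8) = 1
P (Sara): max(0, 1) = 1
c (Tomas): min(2, 0, 8) = 0
d (Tomas): min(9, 1) = 1
e (Tomas): min(8, 3, 7) = 3
Q (Sara): max(0, 1, 3) = 3
f (Tomas): min(5, 0, 9) = 0
g (Tomas): min(2, 5) = 2
R (Sara): max(0, 2) = 2
top (Tomas): min(1, 3, 2) = 1
At top, Tomas picks P (lowest: 1).
At P, Sara picks b (highest: 1).
At b, Tomas picks p (lowest: 1).
Terminal value 1.

top -> P -> b -> p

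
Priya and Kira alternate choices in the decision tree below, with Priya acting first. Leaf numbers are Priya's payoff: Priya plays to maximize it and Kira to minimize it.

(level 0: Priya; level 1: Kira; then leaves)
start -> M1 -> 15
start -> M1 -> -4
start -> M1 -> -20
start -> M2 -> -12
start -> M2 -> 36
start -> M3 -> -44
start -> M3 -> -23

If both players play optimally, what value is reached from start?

-12

M1 (Kira): min(15, -4, -20) = -20
M2 (Kira): min(-12, 36) = -12
M3 (Kira): min(-44, -23) = -44
start (Priya): max(-20, -12, -44) = -12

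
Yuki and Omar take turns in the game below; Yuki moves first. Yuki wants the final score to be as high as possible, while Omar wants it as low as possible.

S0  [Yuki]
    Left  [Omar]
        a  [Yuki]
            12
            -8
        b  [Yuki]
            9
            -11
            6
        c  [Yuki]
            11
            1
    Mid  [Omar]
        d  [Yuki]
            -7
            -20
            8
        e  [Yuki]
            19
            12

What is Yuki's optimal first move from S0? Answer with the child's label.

a (Yuki): max(12, -8) = 12
b (Yuki): max(9, -11, 6) = 9
c (Yuki): max(11, 1) = 11
Left (Omar): min(12, 9, 11) = 9
d (Yuki): max(-7, -20, 8) = 8
e (Yuki): max(19, 12) = 19
Mid (Omar): min(8, 19) = 8
S0 (Yuki): max(9, 8) = 9
Yuki at S0 wants the highest of {Left=9, Mid=8}, so chooses Left.

Left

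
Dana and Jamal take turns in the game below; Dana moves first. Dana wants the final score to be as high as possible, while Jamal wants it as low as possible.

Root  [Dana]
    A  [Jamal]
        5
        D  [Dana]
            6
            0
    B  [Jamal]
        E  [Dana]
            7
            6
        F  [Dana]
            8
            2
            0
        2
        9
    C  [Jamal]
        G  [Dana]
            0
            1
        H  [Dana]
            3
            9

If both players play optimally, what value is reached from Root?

5

D (Dana): max(6, 0) = 6
A (Jamal): min(5, 6) = 5
E (Dana): max(7, 6) = 7
F (Dana): max(8, 2, 0) = 8
B (Jamal): min(7, 8, 2, 9) = 2
G (Dana): max(0, 1) = 1
H (Dana): max(3, 9) = 9
C (Jamal): min(1, 9) = 1
Root (Dana): max(5, 2, 1) = 5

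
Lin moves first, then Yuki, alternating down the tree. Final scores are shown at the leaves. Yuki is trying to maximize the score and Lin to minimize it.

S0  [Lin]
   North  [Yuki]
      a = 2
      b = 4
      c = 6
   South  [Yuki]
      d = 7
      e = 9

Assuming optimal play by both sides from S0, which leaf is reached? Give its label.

c

North (Yuki): max(2, 4, 6) = 6
South (Yuki): max(7, 9) = 9
S0 (Lin): min(6, 9) = 6
At S0, Lin picks North (lowest: 6).
At North, Yuki picks c (highest: 6).
Terminal value 6.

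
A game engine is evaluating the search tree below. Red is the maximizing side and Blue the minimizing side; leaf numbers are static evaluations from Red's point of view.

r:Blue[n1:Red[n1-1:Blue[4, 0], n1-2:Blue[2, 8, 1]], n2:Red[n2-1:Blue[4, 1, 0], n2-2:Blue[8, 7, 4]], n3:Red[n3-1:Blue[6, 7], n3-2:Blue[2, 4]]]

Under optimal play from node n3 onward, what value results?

n3-1 (Blue): min(6, 7) = 6
n3-2 (Blue): min(2, 4) = 2
n3 (Red): max(6, 2) = 6

6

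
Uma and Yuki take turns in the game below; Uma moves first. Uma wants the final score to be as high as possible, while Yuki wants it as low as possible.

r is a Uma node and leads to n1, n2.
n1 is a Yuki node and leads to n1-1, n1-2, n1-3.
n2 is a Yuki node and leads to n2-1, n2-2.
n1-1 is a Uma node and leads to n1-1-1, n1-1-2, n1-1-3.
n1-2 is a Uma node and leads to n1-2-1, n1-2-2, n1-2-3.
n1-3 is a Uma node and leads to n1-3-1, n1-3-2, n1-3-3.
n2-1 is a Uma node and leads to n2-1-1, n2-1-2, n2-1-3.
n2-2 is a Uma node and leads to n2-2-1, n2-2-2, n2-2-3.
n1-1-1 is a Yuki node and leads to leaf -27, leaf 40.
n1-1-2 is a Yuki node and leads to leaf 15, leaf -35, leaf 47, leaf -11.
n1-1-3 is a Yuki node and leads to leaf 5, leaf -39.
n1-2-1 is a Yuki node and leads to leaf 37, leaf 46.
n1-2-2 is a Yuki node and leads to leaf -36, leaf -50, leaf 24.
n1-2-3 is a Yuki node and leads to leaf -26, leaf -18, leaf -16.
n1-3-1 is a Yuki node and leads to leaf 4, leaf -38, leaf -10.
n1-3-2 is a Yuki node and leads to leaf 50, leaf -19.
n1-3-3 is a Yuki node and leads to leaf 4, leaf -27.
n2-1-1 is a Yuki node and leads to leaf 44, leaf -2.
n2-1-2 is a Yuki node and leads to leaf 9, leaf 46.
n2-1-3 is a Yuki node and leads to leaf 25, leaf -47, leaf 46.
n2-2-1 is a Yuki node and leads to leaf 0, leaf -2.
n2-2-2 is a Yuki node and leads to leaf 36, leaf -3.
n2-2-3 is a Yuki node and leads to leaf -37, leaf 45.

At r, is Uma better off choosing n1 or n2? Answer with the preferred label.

n1-1-1 (Yuki): min(-27, 40) = -27
n1-1-2 (Yuki): min(15, -35, 47, -11) = -35
n1-1-3 (Yuki): min(5, -39) = -39
n1-1 (Uma): max(-27, -35, -39) = -27
n1-2-1 (Yuki): min(37, 46) = 37
n1-2-2 (Yuki): min(-36, -50, 24) = -50
n1-2-3 (Yuki): min(-26, -18, -16) = -26
n1-2 (Uma): max(37, -50, -26) = 37
n1-3-1 (Yuki): min(4, -38, -10) = -38
n1-3-2 (Yuki): min(50, -19) = -19
n1-3-3 (Yuki): min(4, -27) = -27
n1-3 (Uma): max(-38, -19, -27) = -19
n1 (Yuki): min(-27, 37, -19) = -27
n2-1-1 (Yuki): min(44, -2) = -2
n2-1-2 (Yuki): min(9, 46) = 9
n2-1-3 (Yuki): min(25, -47, 46) = -47
n2-1 (Uma): max(-2, 9, -47) = 9
n2-2-1 (Yuki): min(0, -2) = -2
n2-2-2 (Yuki): min(36, -3) = -3
n2-2-3 (Yuki): min(-37, 45) = -37
n2-2 (Uma): max(-2, -3, -37) = -2
n2 (Yuki): min(9, -2) = -2
Uma prefers the higher value; n1=-27, n2=-2. n2 is better since -2 > -27.

n2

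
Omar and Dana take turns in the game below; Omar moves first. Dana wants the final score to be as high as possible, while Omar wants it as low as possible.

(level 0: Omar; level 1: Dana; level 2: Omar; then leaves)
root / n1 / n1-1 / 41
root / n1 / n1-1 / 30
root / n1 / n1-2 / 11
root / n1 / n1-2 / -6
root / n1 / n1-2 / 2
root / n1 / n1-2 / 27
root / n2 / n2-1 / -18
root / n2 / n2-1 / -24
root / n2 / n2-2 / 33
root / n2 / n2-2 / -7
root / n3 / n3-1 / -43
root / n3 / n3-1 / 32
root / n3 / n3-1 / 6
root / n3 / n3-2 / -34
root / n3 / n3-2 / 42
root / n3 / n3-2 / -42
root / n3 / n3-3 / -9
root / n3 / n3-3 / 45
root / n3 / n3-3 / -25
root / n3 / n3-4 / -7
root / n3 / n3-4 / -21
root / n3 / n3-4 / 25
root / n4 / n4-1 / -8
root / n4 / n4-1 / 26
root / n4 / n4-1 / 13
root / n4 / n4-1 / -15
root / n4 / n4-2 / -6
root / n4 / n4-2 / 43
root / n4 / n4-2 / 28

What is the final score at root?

-21

n1-1 (Omar): min(41, 30) = 30
n1-2 (Omar): min(11, -6, 2, 27) = -6
n1 (Dana): max(30, -6) = 30
n2-1 (Omar): min(-18, -24) = -24
n2-2 (Omar): min(33, -7) = -7
n2 (Dana): max(-24, -7) = -7
n3-1 (Omar): min(-43, 32, 6) = -43
n3-2 (Omar): min(-34, 42, -42) = -42
n3-3 (Omar): min(-9, 45, -25) = -25
n3-4 (Omar): min(-7, -21, 25) = -21
n3 (Dana): max(-43, -42, -25, -21) = -21
n4-1 (Omar): min(-8, 26, 13, -15) = -15
n4-2 (Omar): min(-6, 43, 28) = -6
n4 (Dana): max(-15, -6) = -6
root (Omar): min(30, -7, -21, -6) = -21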